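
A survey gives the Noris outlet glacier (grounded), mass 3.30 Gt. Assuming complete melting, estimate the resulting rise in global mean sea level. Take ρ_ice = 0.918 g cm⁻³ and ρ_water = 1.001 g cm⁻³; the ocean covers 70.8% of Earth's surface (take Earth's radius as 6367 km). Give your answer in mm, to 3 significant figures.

Noris: 3.30 Gt = 3.300×10^12 kg; dividing by ρ_w = 1.001 g cm⁻³ = 1001 kg m⁻³ gives 3.297×10^9 m³ of water.
Spread over 3.61×10^14 m² of ocean, Δh = 3.297×10^9 / 3.61×10^14 = 9.14×10^-6 m = 9.14×10^-3 mm.

≈ 9.14×10^-3 mm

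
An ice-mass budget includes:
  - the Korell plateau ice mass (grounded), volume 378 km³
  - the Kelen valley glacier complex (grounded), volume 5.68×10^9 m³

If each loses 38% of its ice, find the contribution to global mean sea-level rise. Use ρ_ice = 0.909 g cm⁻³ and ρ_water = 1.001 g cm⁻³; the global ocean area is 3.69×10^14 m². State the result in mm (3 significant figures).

≈ 0.359 mm

Korell: 0.38 × 378 km³ × (909/1001) = 130.4 km³ of water.
Kelen: 0.38 × 5.68×10^9 m³ × (909/1001) = 1.960×10^9 m³ of water.
Total added water ≈ 1.324×10^11 m³ over 3.69×10^14 m² → Δh = 3.59×10^-4 m = 0.359 mm.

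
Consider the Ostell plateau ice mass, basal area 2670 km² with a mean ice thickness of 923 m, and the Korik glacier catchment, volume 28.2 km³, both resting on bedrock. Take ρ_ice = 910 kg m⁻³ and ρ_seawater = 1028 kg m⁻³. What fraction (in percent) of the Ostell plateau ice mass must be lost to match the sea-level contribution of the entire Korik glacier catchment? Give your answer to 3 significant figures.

≈ 1.14 %

Equal sea-level rise means equal mass of meltwater, i.e. equal mass of ice lost.
Ice mass of Korik: 2.566×10^13 kg; ice mass of Ostell: 2.243×10^15 kg.
Fraction required = 2.566×10^13 / 2.243×10^15 = 0.0114 → 1.14 %.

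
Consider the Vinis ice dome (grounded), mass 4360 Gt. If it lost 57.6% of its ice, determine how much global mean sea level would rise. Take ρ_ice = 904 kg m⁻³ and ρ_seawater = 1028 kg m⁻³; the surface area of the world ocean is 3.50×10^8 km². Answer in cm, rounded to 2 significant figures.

Vinis: 0.576 × 4360 Gt = 2.511×10^15 kg; dividing by ρ_w = 1028 kg m⁻³ gives 2.443×10^12 m³ of water.
Spread over 3.50×10^14 m² of ocean, Δh = 2.443×10^12 / 3.50×10^14 = 6.98×10^-3 m = 0.70 cm.

≈ 0.70 cm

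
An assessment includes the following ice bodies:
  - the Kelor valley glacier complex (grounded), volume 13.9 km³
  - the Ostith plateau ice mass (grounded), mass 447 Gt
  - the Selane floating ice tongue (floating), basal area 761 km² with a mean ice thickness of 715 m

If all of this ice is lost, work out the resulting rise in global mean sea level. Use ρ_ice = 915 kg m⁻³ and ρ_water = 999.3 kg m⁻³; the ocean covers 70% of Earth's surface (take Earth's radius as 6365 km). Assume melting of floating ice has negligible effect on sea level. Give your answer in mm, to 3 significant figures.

≈ 1.29 mm

Kelor: 13.9 km³ × (915/999.3) = 12.73 km³ of water.
Ostith: 447 Gt = 4.470×10^14 kg; dividing by ρ_w = 999.3 kg m⁻³ gives 4.473×10^11 m³ of water.
The Selane floating ice tongue is floating and already displaces its own weight of water, so its melt adds essentially nothing to sea level.
Total added water ≈ 4.600×10^11 m³ over 3.56×10^14 m² → Δh = 1.29×10^-3 m = 1.29 mm.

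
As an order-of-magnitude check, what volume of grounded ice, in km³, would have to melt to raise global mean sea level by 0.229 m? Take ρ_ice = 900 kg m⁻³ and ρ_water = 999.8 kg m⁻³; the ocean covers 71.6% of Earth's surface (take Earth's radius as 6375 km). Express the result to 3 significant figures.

≈ 9.30×10^4 km³

Required water volume = Δh × A = 0.229 m × 3.66×10^14 m² = 8.374×10^13 m³ = 8.374×10^4 km³.
Ice volume = water volume × ρ_w/ρ_ice = 8.374×10^4 × 999.8/900 = 9.30×10^4 km³.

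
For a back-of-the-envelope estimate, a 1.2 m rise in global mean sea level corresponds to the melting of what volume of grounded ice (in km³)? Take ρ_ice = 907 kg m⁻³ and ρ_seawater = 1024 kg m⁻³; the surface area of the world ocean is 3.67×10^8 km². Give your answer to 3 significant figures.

Required water volume = Δh × A = 1.2 m × 3.67×10^14 m² = 4.404×10^14 m³ = 4.404×10^5 km³.
Ice volume = water volume × ρ_w/ρ_ice = 4.404×10^5 × 1024/907 = 4.97×10^5 km³.

≈ 4.97×10^5 km³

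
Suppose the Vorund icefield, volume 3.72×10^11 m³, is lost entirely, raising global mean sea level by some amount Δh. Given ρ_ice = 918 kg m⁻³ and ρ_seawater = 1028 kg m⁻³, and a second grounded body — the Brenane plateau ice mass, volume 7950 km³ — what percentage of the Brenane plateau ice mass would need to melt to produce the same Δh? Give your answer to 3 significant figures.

Equal sea-level rise means equal mass of meltwater, i.e. equal mass of ice lost.
Ice mass of Vorund: 3.415×10^14 kg; ice mass of Brenane: 7.298×10^15 kg.
Fraction required = 3.415×10^14 / 7.298×10^15 = 0.0468 → 4.68 %.

≈ 4.68 %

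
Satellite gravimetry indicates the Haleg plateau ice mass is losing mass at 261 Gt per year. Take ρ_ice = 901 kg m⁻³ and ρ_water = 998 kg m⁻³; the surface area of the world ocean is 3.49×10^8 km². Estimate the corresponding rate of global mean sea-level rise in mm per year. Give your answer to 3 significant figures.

ρ_w = 998 kg m⁻³. Annual water volume added = 261 Gt / ρ_w = 2.610×10^14 kg / 998 kg m⁻³ = 2.615×10^11 m³.
Δh per year = 2.615×10^11 / 3.49×10^14 = 7.49×10^-4 m = 0.749 mm.

≈ 0.749 mm/yr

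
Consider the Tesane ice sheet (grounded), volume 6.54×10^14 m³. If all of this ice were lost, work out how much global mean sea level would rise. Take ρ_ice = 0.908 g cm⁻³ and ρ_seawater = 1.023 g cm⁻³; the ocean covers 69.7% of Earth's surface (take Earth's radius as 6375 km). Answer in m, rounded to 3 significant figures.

≈ 1.63 m

Tesane: 6.54×10^14 m³ × (908/1023) = 5.805×10^14 m³ of water.
Spread over 3.56×10^14 m² of ocean, Δh = 5.805×10^14 / 3.56×10^14 = 1.63 m.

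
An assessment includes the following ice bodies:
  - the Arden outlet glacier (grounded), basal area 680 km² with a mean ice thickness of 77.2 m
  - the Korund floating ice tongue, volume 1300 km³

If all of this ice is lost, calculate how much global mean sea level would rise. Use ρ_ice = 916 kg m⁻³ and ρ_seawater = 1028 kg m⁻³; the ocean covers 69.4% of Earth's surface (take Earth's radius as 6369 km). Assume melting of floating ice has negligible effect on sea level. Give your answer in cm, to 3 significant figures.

≈ 0.0132 cm

Arden: ice volume = 680 km² × 77.2 m = 52.50 km³; 52.50 × (916/1028) = 46.78 km³ of water.
The Korund floating ice tongue is floating and already displaces its own weight of water, so its melt adds essentially nothing to sea level.
Total added water ≈ 4.678×10^10 m³ over 3.54×10^14 m² → Δh = 1.32×10^-4 m = 0.0132 cm.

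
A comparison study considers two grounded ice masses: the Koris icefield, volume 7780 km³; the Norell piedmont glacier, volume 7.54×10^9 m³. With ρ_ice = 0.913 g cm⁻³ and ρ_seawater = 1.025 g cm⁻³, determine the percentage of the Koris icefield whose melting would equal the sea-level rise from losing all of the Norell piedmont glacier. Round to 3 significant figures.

≈ 0.0969 %

Equal sea-level rise means equal mass of meltwater, i.e. equal mass of ice lost.
Ice mass of Norell: 6.884×10^12 kg; ice mass of Koris: 7.103×10^15 kg.
Fraction required = 6.884×10^12 / 7.103×10^15 = 9.69×10^-4 → 0.0969 %.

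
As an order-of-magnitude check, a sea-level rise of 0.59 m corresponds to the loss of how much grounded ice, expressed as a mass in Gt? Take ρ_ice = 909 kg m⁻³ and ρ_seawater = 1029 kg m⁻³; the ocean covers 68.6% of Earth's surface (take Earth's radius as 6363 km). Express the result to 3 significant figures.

≈ 2.12×10^5 Gt

Required water volume = Δh × A = 0.59 m × 3.49×10^14 m² = 2.059×10^14 m³.
ρ_w = 1029 kg m⁻³, so the mass of water = 2.059×10^14 m³ × 1029 kg m⁻³ = 2.119×10^17 kg = 2.12×10^5 Gt (and the same mass of ice, by conservation).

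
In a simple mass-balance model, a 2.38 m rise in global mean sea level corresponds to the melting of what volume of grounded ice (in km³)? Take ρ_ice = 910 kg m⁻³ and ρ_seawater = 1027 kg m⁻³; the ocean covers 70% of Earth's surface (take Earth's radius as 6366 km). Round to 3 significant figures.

Required water volume = Δh × A = 2.38 m × 3.56×10^14 m² = 8.484×10^14 m³ = 8.484×10^5 km³.
Ice volume = water volume × ρ_w/ρ_ice = 8.484×10^5 × 1027/910 = 9.58×10^5 km³.

≈ 9.58×10^5 km³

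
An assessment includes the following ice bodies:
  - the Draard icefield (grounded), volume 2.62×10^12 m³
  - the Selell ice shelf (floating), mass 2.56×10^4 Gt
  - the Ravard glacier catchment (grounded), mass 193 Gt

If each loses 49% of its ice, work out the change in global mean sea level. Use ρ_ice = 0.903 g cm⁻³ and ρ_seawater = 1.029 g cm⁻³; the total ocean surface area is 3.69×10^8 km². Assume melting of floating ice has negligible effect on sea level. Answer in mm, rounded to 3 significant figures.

≈ 3.30 mm

Draard: 0.49 × 2.62×10^12 m³ × (903/1029) = 1.127×10^12 m³ of water.
The Selell ice shelf is floating and already displaces its own weight of water, so its melt adds essentially nothing to sea level.
Ravard: 0.49 × 193 Gt = 9.457×10^13 kg; dividing by ρ_w = 1.029 g cm⁻³ = 1029 kg m⁻³ gives 9.190×10^10 m³ of water.
Total added water ≈ 1.219×10^12 m³ over 3.69×10^14 m² → Δh = 3.30×10^-3 m = 3.30 mm.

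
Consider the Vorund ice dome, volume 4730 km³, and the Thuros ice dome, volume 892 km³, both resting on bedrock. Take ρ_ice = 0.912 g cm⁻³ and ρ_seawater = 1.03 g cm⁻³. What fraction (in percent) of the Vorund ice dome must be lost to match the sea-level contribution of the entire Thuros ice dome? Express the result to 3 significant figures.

≈ 18.9 %

Equal sea-level rise means equal mass of meltwater, i.e. equal mass of ice lost.
Ice mass of Thuros: 8.135×10^14 kg; ice mass of Vorund: 4.314×10^15 kg.
Fraction required = 8.135×10^14 / 4.314×10^15 = 0.189 → 18.9 %.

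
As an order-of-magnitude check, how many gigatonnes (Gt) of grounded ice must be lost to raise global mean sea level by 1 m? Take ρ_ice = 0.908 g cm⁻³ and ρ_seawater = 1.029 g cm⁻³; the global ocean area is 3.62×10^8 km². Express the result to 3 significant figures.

≈ 3.72×10^5 Gt

Required water volume = Δh × A = 1 m × 3.62×10^14 m² = 3.620×10^14 m³.
ρ_w = 1.029 g cm⁻³ = 1029 kg m⁻³, so the mass of water = 3.620×10^14 m³ × 1029 kg m⁻³ = 3.725×10^17 kg = 3.72×10^5 Gt (and the same mass of ice, by conservation).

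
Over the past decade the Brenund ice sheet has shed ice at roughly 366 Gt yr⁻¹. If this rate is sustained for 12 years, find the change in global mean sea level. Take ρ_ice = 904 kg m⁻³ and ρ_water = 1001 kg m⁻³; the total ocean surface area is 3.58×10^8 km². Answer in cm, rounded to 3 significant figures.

Total mass lost = 366 Gt/yr × 12 yr = 4392 Gt = 4.392×10^15 kg.
ρ_w = 1001 kg m⁻³, so water volume = 4.392×10^15 / 1001 = 4.388×10^12 m³.
Δh = 4.388×10^12 / 3.58×10^14 = 0.0123 m = 1.23 cm.

≈ 1.23 cm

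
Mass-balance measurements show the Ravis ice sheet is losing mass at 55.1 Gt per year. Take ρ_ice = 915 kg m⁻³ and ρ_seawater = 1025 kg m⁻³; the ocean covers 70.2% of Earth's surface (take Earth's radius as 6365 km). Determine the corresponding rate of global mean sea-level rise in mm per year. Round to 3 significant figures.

≈ 0.150 mm/yr

ρ_w = 1025 kg m⁻³. Annual water volume added = 55.1 Gt / ρ_w = 5.510×10^13 kg / 1025 kg m⁻³ = 5.376×10^10 m³.
Δh per year = 5.376×10^10 / 3.57×10^14 = 1.50×10^-4 m = 0.150 mm.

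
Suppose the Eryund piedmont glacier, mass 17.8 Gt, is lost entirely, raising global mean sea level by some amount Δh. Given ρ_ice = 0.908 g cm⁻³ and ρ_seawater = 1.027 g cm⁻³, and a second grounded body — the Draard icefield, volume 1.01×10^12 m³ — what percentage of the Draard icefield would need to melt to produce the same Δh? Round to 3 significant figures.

Equal sea-level rise means equal mass of meltwater, i.e. equal mass of ice lost.
Ice mass of Eryund: 1.780×10^13 kg; ice mass of Draard: 9.171×10^14 kg.
Fraction required = 1.780×10^13 / 9.171×10^14 = 0.0194 → 1.94 %.

≈ 1.94 %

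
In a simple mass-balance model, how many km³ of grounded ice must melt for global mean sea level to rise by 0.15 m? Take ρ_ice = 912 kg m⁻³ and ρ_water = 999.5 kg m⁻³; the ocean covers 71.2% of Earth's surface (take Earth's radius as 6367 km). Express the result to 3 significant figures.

≈ 5.96×10^4 km³

Required water volume = Δh × A = 0.15 m × 3.63×10^14 m² = 5.441×10^13 m³ = 5.441×10^4 km³.
Ice volume = water volume × ρ_w/ρ_ice = 5.441×10^4 × 999.5/912 = 5.96×10^4 km³.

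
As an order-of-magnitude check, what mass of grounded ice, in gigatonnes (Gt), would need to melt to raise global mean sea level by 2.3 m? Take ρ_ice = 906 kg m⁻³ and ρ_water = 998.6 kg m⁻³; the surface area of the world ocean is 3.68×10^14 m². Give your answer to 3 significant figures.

≈ 8.45×10^5 Gt

Required water volume = Δh × A = 2.3 m × 3.68×10^14 m² = 8.464×10^14 m³.
ρ_w = 998.6 kg m⁻³, so the mass of water = 8.464×10^14 m³ × 998.6 kg m⁻³ = 8.452×10^17 kg = 8.45×10^5 Gt (and the same mass of ice, by conservation).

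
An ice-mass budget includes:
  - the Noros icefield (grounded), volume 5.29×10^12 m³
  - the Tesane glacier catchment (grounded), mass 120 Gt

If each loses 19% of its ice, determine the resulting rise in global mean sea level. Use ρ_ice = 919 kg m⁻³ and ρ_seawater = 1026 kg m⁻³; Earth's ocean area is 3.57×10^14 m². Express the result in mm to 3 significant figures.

≈ 2.58 mm

Noros: 0.19 × 5.29×10^12 m³ × (919/1026) = 9.003×10^11 m³ of water.
Tesane: 0.19 × 120 Gt = 2.280×10^13 kg; dividing by ρ_w = 1026 kg m⁻³ gives 2.222×10^10 m³ of water.
Total added water ≈ 9.225×10^11 m³ over 3.57×10^14 m² → Δh = 2.58×10^-3 m = 2.58 mm.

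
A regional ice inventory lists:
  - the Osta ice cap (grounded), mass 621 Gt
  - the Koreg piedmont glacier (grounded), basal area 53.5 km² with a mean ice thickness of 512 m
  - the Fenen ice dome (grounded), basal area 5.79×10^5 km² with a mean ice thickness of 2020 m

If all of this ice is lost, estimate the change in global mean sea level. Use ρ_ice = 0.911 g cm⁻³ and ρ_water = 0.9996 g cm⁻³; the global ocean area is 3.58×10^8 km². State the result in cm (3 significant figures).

Osta: 621 Gt = 6.210×10^14 kg; dividing by ρ_w = 0.9996 g cm⁻³ = 999.6 kg m⁻³ gives 6.212×10^11 m³ of water.
Koreg: ice volume = 53.5 km² × 512 m = 27.39 km³; 27.39 × (911/999.6) = 24.96 km³ of water.
Fenen: ice volume = 5.79×10^5 km² × 2020 m = 1.170×10^6 km³; 1.170×10^6 × (911/999.6) = 1.066×10^6 km³ of water.
Total added water ≈ 1.067×10^15 m³ over 3.58×10^14 m² → Δh = 2.98 m = 298 cm.

≈ 298 cm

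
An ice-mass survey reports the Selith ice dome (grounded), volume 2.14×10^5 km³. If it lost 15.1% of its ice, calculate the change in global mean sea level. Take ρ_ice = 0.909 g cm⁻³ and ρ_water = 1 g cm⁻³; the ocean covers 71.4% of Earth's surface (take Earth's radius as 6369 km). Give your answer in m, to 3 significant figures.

Selith: 0.151 × 2.14×10^5 km³ × (909/1000) = 2.937×10^4 km³ of water.
Spread over 3.64×10^14 m² of ocean, Δh = 2.937×10^13 / 3.64×10^14 = 0.0807 m.

≈ 0.0807 m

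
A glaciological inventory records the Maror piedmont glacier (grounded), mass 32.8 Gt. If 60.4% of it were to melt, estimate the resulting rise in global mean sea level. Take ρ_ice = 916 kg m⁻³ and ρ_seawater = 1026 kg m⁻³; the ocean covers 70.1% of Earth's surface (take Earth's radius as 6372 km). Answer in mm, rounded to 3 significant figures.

≈ 0.0540 mm

Maror: 0.604 × 32.8 Gt = 1.981×10^13 kg; dividing by ρ_w = 1026 kg m⁻³ gives 1.931×10^10 m³ of water.
Spread over 3.58×10^14 m² of ocean, Δh = 1.931×10^10 / 3.58×10^14 = 5.40×10^-5 m = 0.0540 mm.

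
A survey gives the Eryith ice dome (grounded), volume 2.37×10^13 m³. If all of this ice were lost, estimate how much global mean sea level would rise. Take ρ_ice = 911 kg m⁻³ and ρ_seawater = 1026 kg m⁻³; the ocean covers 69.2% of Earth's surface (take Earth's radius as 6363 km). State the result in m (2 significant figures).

Eryith: 2.37×10^13 m³ × (911/1026) = 2.104×10^13 m³ of water.
Spread over 3.52×10^14 m² of ocean, Δh = 2.104×10^13 / 3.52×10^14 = 0.0598 m.

≈ 0.060 m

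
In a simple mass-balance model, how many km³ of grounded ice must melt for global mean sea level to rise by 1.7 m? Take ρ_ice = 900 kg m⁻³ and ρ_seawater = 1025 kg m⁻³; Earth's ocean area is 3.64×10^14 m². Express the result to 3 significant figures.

≈ 7.05×10^5 km³

Required water volume = Δh × A = 1.7 m × 3.64×10^14 m² = 6.188×10^14 m³ = 6.188×10^5 km³.
Ice volume = water volume × ρ_w/ρ_ice = 6.188×10^5 × 1025/900 = 7.05×10^5 km³.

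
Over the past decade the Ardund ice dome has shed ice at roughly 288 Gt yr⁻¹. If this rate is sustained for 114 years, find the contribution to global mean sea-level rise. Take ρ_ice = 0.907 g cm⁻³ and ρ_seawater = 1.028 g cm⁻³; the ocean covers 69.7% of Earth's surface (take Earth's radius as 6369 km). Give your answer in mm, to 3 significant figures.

Total mass lost = 288 Gt/yr × 114 yr = 3.283×10^4 Gt = 3.283×10^16 kg.
ρ_w = 1.028 g cm⁻³ = 1028 kg m⁻³, so water volume = 3.283×10^16 / 1028 = 3.194×10^13 m³.
Δh = 3.194×10^13 / 3.55×10^14 = 0.0899 m = 89.9 mm.

≈ 89.9 mm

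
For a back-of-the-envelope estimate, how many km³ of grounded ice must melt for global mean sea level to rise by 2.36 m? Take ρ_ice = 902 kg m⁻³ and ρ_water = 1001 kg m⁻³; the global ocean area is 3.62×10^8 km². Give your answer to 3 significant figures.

Required water volume = Δh × A = 2.36 m × 3.62×10^14 m² = 8.543×10^14 m³ = 8.543×10^5 km³.
Ice volume = water volume × ρ_w/ρ_ice = 8.543×10^5 × 1001/902 = 9.48×10^5 km³.

≈ 9.48×10^5 km³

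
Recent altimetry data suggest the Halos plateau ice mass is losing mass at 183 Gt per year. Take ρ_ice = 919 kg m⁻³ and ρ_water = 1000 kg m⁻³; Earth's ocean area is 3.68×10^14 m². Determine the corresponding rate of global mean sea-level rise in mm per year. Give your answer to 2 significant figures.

≈ 0.50 mm/yr

ρ_w = 1000 kg m⁻³. Annual water volume added = 183 Gt / ρ_w = 1.830×10^14 kg / 1000 kg m⁻³ = 1.830×10^11 m³.
Δh per year = 1.830×10^11 / 3.68×10^14 = 4.97×10^-4 m = 0.50 mm.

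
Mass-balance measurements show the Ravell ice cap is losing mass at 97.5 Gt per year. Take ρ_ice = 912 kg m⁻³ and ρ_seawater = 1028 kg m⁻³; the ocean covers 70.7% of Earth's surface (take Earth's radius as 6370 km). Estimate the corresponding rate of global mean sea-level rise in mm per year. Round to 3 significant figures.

≈ 0.263 mm/yr

ρ_w = 1028 kg m⁻³. Annual water volume added = 97.5 Gt / ρ_w = 9.750×10^13 kg / 1028 kg m⁻³ = 9.484×10^10 m³.
Δh per year = 9.484×10^10 / 3.61×10^14 = 2.63×10^-4 m = 0.263 mm.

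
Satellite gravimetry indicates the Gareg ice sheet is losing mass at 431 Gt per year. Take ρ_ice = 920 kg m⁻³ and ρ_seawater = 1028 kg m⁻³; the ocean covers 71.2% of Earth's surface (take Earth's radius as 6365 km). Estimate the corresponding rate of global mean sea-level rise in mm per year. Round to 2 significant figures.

≈ 1.2 mm/yr

ρ_w = 1028 kg m⁻³. Annual water volume added = 431 Gt / ρ_w = 4.310×10^14 kg / 1028 kg m⁻³ = 4.193×10^11 m³.
Δh per year = 4.193×10^11 / 3.62×10^14 = 1.16×10^-3 m = 1.2 mm.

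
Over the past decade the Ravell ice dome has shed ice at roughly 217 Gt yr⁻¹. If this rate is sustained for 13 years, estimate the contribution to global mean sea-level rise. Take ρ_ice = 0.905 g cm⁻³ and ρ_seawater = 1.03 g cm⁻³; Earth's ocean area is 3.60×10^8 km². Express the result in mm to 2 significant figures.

Total mass lost = 217 Gt/yr × 13 yr = 2821 Gt = 2.821×10^15 kg.
ρ_w = 1.03 g cm⁻³ = 1030 kg m⁻³, so water volume = 2.821×10^15 / 1030 = 2.739×10^12 m³.
Δh = 2.739×10^12 / 3.60×10^14 = 7.61×10^-3 m = 7.6 mm.

≈ 7.6 mm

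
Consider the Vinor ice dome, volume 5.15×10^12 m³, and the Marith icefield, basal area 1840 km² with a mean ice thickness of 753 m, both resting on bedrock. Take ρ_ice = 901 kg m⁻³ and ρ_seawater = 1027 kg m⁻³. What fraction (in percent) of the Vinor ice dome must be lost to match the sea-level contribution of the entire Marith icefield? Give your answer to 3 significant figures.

Equal sea-level rise means equal mass of meltwater, i.e. equal mass of ice lost.
Ice mass of Marith: 1.248×10^15 kg; ice mass of Vinor: 4.640×10^15 kg.
Fraction required = 1.248×10^15 / 4.640×10^15 = 0.269 → 26.9 %.

≈ 26.9 %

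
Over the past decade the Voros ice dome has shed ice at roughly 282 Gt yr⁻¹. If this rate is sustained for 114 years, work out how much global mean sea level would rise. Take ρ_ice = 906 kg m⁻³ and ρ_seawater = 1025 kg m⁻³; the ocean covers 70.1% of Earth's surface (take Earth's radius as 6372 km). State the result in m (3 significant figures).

≈ 0.0877 m

Total mass lost = 282 Gt/yr × 114 yr = 3.215×10^4 Gt = 3.215×10^16 kg.
ρ_w = 1025 kg m⁻³, so water volume = 3.215×10^16 / 1025 = 3.136×10^13 m³.
Δh = 3.136×10^13 / 3.58×10^14 = 0.0877 m.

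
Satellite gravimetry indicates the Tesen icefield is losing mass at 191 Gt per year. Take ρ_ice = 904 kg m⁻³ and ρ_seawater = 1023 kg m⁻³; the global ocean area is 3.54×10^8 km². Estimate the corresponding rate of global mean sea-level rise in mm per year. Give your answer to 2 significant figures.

≈ 0.53 mm/yr

ρ_w = 1023 kg m⁻³. Annual water volume added = 191 Gt / ρ_w = 1.910×10^14 kg / 1023 kg m⁻³ = 1.867×10^11 m³.
Δh per year = 1.867×10^11 / 3.54×10^14 = 5.27×10^-4 m = 0.53 mm.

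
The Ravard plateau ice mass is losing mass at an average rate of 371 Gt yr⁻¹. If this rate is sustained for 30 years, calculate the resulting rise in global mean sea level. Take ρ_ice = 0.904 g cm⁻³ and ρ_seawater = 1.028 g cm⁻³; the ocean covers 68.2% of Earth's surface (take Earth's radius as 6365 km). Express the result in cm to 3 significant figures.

≈ 3.12 cm

Total mass lost = 371 Gt/yr × 30 yr = 1.113×10^4 Gt = 1.113×10^16 kg.
ρ_w = 1.028 g cm⁻³ = 1028 kg m⁻³, so water volume = 1.113×10^16 / 1028 = 1.083×10^13 m³.
Δh = 1.083×10^13 / 3.47×10^14 = 0.0312 m = 3.12 cm.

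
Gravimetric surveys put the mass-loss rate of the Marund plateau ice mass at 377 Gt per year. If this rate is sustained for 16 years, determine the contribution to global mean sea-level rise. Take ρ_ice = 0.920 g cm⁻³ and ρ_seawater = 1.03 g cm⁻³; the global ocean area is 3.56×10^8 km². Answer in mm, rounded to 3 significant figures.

Total mass lost = 377 Gt/yr × 16 yr = 6032 Gt = 6.032×10^15 kg.
ρ_w = 1.03 g cm⁻³ = 1030 kg m⁻³, so water volume = 6.032×10^15 / 1030 = 5.856×10^12 m³.
Δh = 5.856×10^12 / 3.56×10^14 = 0.0165 m = 16.5 mm.

≈ 16.5 mm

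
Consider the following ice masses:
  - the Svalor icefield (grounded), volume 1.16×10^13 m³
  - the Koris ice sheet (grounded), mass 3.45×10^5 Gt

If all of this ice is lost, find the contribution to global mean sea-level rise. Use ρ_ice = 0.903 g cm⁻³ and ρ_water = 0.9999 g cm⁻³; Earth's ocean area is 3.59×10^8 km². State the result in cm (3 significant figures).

≈ 99.0 cm

Svalor: 1.16×10^13 m³ × (903/999.9) = 1.048×10^13 m³ of water.
Koris: 3.45×10^5 Gt = 3.450×10^17 kg; dividing by ρ_w = 0.9999 g cm⁻³ = 999.9 kg m⁻³ gives 3.450×10^14 m³ of water.
Total added water ≈ 3.555×10^14 m³ over 3.59×10^14 m² → Δh = 0.990 m = 99.0 cm.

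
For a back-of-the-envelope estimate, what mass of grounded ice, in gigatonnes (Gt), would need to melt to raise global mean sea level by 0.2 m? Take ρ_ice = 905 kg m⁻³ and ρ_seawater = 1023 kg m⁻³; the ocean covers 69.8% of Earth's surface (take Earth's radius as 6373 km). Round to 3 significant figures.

≈ 7.29×10^4 Gt

Required water volume = Δh × A = 0.2 m × 3.56×10^14 m² = 7.125×10^13 m³.
ρ_w = 1023 kg m⁻³, so the mass of water = 7.125×10^13 m³ × 1023 kg m⁻³ = 7.289×10^16 kg = 7.29×10^4 Gt (and the same mass of ice, by conservation).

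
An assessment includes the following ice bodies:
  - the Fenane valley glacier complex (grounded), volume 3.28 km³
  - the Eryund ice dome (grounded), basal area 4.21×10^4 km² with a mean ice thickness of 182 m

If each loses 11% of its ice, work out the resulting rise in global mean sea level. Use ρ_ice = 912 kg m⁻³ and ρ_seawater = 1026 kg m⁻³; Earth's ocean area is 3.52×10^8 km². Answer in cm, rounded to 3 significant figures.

Fenane: 0.11 × 3.28 km³ × (912/1026) = 0.3207 km³ of water.
Eryund: ice volume = 4.21×10^4 km² × 182 m = 7662 km³; 0.11 × 7662 × (912/1026) = 749.2 km³ of water.
Total added water ≈ 7.495×10^11 m³ over 3.52×10^14 m² → Δh = 2.13×10^-3 m = 0.213 cm.

≈ 0.213 cm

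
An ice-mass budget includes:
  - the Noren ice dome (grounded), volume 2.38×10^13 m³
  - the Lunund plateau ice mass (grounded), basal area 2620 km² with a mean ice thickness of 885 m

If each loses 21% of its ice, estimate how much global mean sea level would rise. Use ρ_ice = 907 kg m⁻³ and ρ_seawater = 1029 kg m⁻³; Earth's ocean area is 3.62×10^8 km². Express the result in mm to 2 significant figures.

Noren: 0.21 × 2.38×10^13 m³ × (907/1029) = 4.405×10^12 m³ of water.
Lunund: ice volume = 2620 km² × 885 m = 2319 km³; 0.21 × 2319 × (907/1029) = 429.2 km³ of water.
Total added water ≈ 4.835×10^12 m³ over 3.62×10^14 m² → Δh = 0.0134 m = 13 mm.

≈ 13 mm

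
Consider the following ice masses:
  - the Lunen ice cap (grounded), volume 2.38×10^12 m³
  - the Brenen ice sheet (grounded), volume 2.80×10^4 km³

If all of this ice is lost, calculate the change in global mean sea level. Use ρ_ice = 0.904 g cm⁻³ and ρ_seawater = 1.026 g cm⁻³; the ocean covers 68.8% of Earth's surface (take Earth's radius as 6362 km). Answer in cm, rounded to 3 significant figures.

≈ 7.65 cm

Lunen: 2.38×10^12 m³ × (904/1026) = 2.097×10^12 m³ of water.
Brenen: 2.80×10^4 km³ × (904/1026) = 2.467×10^4 km³ of water.
Total added water ≈ 2.677×10^13 m³ over 3.50×10^14 m² → Δh = 0.0765 m = 7.65 cm.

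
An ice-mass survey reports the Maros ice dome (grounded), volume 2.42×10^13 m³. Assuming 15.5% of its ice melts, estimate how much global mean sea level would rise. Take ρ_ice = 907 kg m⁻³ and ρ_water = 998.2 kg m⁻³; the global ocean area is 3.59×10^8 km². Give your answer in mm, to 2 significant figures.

≈ 9.5 mm

Maros: 0.155 × 2.42×10^13 m³ × (907/998.2) = 3.408×10^12 m³ of water.
Spread over 3.59×10^14 m² of ocean, Δh = 3.408×10^12 / 3.59×10^14 = 9.49×10^-3 m = 9.5 mm.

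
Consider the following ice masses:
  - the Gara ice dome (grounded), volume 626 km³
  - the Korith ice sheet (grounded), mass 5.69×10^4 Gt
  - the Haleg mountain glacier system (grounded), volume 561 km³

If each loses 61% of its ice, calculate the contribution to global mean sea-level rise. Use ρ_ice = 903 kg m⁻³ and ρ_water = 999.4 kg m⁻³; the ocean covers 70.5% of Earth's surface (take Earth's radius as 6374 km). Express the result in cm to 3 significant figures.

≈ 9.83 cm

Gara: 0.61 × 626 km³ × (903/999.4) = 345.0 km³ of water.
Korith: 0.61 × 5.69×10^4 Gt = 3.471×10^16 kg; dividing by ρ_w = 999.4 kg m⁻³ gives 3.473×10^13 m³ of water.
Haleg: 0.61 × 561 km³ × (903/999.4) = 309.2 km³ of water.
Total added water ≈ 3.538×10^13 m³ over 3.60×10^14 m² → Δh = 0.0983 m = 9.83 cm.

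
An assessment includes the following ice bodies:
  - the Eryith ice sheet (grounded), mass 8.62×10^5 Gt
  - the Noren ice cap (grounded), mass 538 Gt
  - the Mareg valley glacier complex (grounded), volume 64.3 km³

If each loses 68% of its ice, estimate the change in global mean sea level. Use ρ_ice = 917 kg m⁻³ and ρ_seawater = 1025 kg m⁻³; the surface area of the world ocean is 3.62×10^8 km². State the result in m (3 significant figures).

Eryith: 0.68 × 8.62×10^5 Gt = 5.862×10^17 kg; dividing by ρ_w = 1025 kg m⁻³ gives 5.719×10^14 m³ of water.
Noren: 0.68 × 538 Gt = 3.658×10^14 kg; dividing by ρ_w = 1025 kg m⁻³ gives 3.569×10^11 m³ of water.
Mareg: 0.68 × 64.3 km³ × (917/1025) = 39.12 km³ of water.
Total added water ≈ 5.723×10^14 m³ over 3.62×10^14 m² → Δh = 1.58 m.

≈ 1.58 m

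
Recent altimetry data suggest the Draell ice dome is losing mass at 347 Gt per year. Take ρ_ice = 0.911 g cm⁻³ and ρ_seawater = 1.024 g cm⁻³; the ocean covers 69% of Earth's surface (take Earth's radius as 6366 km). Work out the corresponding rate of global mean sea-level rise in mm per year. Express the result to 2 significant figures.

≈ 0.96 mm/yr

ρ_w = 1.024 g cm⁻³ = 1024 kg m⁻³. Annual water volume added = 347 Gt / ρ_w = 3.470×10^14 kg / 1024 kg m⁻³ = 3.389×10^11 m³.
Δh per year = 3.389×10^11 / 3.51×10^14 = 9.64×10^-4 m = 0.96 mm.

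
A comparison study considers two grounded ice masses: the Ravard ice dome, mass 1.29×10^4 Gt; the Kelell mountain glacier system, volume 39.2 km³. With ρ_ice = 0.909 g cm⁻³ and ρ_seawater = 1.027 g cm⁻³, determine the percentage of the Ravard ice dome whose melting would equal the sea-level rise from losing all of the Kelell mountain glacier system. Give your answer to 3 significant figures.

Equal sea-level rise means equal mass of meltwater, i.e. equal mass of ice lost.
Ice mass of Kelell: 3.563×10^13 kg; ice mass of Ravard: 1.290×10^16 kg.
Fraction required = 3.563×10^13 / 1.290×10^16 = 2.76×10^-3 → 0.276 %.

≈ 0.276 %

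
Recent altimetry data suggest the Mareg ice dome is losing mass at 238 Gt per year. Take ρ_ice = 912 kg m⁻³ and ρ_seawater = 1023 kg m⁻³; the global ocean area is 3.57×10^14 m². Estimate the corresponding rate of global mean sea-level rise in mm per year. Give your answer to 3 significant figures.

ρ_w = 1023 kg m⁻³. Annual water volume added = 238 Gt / ρ_w = 2.380×10^14 kg / 1023 kg m⁻³ = 2.326×10^11 m³.
Δh per year = 2.326×10^11 / 3.57×10^14 = 6.52×10^-4 m = 0.652 mm.

≈ 0.652 mm/yr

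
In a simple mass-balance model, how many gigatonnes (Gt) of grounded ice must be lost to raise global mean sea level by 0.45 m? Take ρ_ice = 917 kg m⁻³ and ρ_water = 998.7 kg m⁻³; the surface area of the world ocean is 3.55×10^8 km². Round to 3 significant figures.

Required water volume = Δh × A = 0.45 m × 3.55×10^14 m² = 1.598×10^14 m³.
ρ_w = 998.7 kg m⁻³, so the mass of water = 1.598×10^14 m³ × 998.7 kg m⁻³ = 1.595×10^17 kg = 1.60×10^5 Gt (and the same mass of ice, by conservation).

≈ 1.60×10^5 Gt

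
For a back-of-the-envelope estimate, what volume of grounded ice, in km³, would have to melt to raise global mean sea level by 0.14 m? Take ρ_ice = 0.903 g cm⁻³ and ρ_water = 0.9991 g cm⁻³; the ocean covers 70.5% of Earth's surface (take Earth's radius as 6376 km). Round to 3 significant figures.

≈ 5.58×10^4 km³

Required water volume = Δh × A = 0.14 m × 3.60×10^14 m² = 5.042×10^13 m³ = 5.042×10^4 km³.
Ice volume = water volume × ρ_w/ρ_ice = 5.042×10^4 × 999.1/903 = 5.58×10^4 km³.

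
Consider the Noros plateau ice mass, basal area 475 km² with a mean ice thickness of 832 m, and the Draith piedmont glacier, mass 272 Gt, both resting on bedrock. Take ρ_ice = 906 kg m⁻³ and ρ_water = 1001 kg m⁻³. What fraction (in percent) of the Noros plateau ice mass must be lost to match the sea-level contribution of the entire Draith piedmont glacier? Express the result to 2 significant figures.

≈ 76 %

Equal sea-level rise means equal mass of meltwater, i.e. equal mass of ice lost.
Ice mass of Draith: 2.720×10^14 kg; ice mass of Noros: 3.581×10^14 kg.
Fraction required = 2.720×10^14 / 3.581×10^14 = 0.760 → 76 %.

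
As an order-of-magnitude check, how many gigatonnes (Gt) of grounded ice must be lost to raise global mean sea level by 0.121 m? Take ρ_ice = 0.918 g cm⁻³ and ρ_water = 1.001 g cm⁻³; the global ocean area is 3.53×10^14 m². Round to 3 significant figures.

≈ 4.28×10^4 Gt

Required water volume = Δh × A = 0.121 m × 3.53×10^14 m² = 4.271×10^13 m³.
ρ_w = 1.001 g cm⁻³ = 1001 kg m⁻³, so the mass of water = 4.271×10^13 m³ × 1001 kg m⁻³ = 4.276×10^16 kg = 4.28×10^4 Gt (and the same mass of ice, by conservation).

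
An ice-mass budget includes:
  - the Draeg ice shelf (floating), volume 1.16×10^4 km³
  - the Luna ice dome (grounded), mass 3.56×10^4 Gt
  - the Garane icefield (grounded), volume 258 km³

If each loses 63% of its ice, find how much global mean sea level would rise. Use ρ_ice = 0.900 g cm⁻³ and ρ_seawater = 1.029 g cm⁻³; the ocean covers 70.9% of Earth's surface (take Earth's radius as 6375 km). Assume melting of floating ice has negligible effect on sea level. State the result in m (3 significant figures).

The Draeg ice shelf is floating and already displaces its own weight of water, so its melt adds essentially nothing to sea level.
Luna: 0.63 × 3.56×10^4 Gt = 2.243×10^16 kg; dividing by ρ_w = 1.029 g cm⁻³ = 1029 kg m⁻³ gives 2.180×10^13 m³ of water.
Garane: 0.63 × 258 km³ × (900/1029) = 142.2 km³ of water.
Total added water ≈ 2.194×10^13 m³ over 3.62×10^14 m² → Δh = 0.0606 m.

≈ 0.0606 m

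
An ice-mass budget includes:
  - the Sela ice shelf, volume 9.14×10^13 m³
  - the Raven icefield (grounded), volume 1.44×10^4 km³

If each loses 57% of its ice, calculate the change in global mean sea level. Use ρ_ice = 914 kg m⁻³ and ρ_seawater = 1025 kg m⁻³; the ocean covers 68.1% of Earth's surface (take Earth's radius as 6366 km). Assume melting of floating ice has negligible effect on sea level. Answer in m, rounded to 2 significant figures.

≈ 0.021 m

The Sela ice shelf is floating and already displaces its own weight of water, so its melt adds essentially nothing to sea level.
Raven: 0.57 × 1.44×10^4 km³ × (914/1025) = 7319 km³ of water.
Total added water ≈ 7.319×10^12 m³ over 3.47×10^14 m² → Δh = 0.0211 m.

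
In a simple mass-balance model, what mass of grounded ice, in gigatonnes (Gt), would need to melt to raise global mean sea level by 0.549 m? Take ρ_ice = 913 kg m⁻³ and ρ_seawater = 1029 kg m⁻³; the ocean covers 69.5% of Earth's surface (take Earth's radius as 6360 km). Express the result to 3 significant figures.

≈ 2.00×10^5 Gt

Required water volume = Δh × A = 0.549 m × 3.53×10^14 m² = 1.939×10^14 m³.
ρ_w = 1029 kg m⁻³, so the mass of water = 1.939×10^14 m³ × 1029 kg m⁻³ = 1.996×10^17 kg = 2.00×10^5 Gt (and the same mass of ice, by conservation).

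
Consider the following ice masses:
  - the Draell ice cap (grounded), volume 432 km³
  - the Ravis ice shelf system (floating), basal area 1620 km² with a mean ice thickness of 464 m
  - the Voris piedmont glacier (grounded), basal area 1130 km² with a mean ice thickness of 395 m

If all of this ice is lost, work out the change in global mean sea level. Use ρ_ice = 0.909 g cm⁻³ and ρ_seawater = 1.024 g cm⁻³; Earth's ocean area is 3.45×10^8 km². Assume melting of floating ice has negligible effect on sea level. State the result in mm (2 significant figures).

Draell: 432 km³ × (909/1024) = 383.5 km³ of water.
The Ravis ice shelf system is floating and already displaces its own weight of water, so its melt adds essentially nothing to sea level.
Voris: ice volume = 1130 km² × 395 m = 446.4 km³; 446.4 × (909/1024) = 396.2 km³ of water.
Total added water ≈ 7.797×10^11 m³ over 3.45×10^14 m² → Δh = 2.26×10^-3 m = 2.3 mm.

≈ 2.3 mm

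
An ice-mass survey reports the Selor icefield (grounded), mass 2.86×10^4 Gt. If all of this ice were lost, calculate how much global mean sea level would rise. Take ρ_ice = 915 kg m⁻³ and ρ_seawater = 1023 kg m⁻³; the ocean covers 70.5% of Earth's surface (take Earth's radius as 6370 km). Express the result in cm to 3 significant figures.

Selor: 2.86×10^4 Gt = 2.860×10^16 kg; dividing by ρ_w = 1023 kg m⁻³ gives 2.796×10^13 m³ of water.
Spread over 3.59×10^14 m² of ocean, Δh = 2.796×10^13 / 3.59×10^14 = 0.0778 m = 7.78 cm.

≈ 7.78 cm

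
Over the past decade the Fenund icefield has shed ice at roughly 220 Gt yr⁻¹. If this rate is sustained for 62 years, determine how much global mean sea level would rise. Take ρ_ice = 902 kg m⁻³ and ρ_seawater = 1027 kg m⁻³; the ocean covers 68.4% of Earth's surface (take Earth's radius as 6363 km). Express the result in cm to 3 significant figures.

Total mass lost = 220 Gt/yr × 62 yr = 1.364×10^4 Gt = 1.364×10^16 kg.
ρ_w = 1027 kg m⁻³, so water volume = 1.364×10^16 / 1027 = 1.328×10^13 m³.
Δh = 1.328×10^13 / 3.48×10^14 = 0.0382 m = 3.82 cm.

≈ 3.82 cm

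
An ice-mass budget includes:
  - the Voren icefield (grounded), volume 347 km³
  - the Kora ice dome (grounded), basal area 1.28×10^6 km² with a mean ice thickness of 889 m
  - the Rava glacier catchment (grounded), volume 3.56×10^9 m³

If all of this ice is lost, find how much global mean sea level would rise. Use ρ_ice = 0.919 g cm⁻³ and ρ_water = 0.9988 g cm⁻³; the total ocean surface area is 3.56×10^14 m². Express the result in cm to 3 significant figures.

≈ 294 cm

Voren: 347 km³ × (919/998.8) = 319.3 km³ of water.
Kora: ice volume = 1.28×10^6 km² × 889 m = 1.138×10^6 km³; 1.138×10^6 × (919/998.8) = 1.047×10^6 km³ of water.
Rava: 3.56×10^9 m³ × (919/998.8) = 3.276×10^9 m³ of water.
Total added water ≈ 1.047×10^15 m³ over 3.56×10^14 m² → Δh = 2.94 m = 294 cm.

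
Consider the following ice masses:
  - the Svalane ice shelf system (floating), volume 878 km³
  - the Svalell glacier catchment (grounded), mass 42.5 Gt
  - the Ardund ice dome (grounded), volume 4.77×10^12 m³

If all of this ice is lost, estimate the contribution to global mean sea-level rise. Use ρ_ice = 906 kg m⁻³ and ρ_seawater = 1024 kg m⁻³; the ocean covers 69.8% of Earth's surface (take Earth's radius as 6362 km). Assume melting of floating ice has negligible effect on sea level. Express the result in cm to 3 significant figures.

≈ 1.20 cm

The Svalane ice shelf system is floating and already displaces its own weight of water, so its melt adds essentially nothing to sea level.
Svalell: 42.5 Gt = 4.250×10^13 kg; dividing by ρ_w = 1024 kg m⁻³ gives 4.150×10^10 m³ of water.
Ardund: 4.77×10^12 m³ × (906/1024) = 4.220×10^12 m³ of water.
Total added water ≈ 4.262×10^12 m³ over 3.55×10^14 m² → Δh = 0.0120 m = 1.20 cm.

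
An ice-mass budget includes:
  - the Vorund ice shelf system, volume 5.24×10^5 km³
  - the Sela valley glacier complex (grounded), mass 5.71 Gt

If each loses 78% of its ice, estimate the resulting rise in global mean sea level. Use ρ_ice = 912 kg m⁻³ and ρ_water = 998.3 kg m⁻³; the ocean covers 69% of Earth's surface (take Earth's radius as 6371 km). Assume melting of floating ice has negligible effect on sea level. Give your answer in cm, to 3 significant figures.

≈ 1.27×10^-3 cm

The Vorund ice shelf system is floating and already displaces its own weight of water, so its melt adds essentially nothing to sea level.
Sela: 0.78 × 5.71 Gt = 4.454×10^12 kg; dividing by ρ_w = 998.3 kg m⁻³ gives 4.461×10^9 m³ of water.
Total added water ≈ 4.461×10^9 m³ over 3.52×10^14 m² → Δh = 1.27×10^-5 m = 1.27×10^-3 cm.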